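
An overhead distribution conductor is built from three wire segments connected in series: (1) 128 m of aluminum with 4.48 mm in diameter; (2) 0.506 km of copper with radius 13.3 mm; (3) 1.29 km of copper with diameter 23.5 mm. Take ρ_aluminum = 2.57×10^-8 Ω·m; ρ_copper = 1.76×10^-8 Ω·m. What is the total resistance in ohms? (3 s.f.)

Seg 1: A = π(d/2)² = π(2.2400e-03 m)² = 1.576e-05 m²
R_1 = (2.57×10^-8)(128)/(1.576e-05) = 0.2087 Ω
Seg 2: A = πr² = π(1.3300e-02 m)² = 5.557e-04 m²
R_2 = (1.76×10^-8)(506)/(5.557e-04) = 0.01603 Ω
Seg 3: A = π(d/2)² = π(1.1750e-02 m)² = 4.337e-04 m²
R_3 = (1.76×10^-8)(1290)/(4.337e-04) = 0.05235 Ω
R_total = R_1 + R_2 + R_3 = 0.277 Ω

0.277 Ω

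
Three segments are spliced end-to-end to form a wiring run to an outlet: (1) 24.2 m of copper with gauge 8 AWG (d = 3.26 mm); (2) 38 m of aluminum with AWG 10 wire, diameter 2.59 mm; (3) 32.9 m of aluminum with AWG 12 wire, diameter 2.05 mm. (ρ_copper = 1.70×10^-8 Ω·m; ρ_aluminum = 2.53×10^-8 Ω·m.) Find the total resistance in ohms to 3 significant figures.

0.484 Ω

Seg 1: A = π(3.26/2 mm)² = π(1.6300e-03 m)² = 8.347e-06 m²
R_1 = (1.70×10^-8)(24.2)/(8.347e-06) = 0.04929 Ω
Seg 2: A = π(2.59/2 mm)² = π(1.2950e-03 m)² = 5.269e-06 m²
R_2 = (2.53×10^-8)(38)/(5.269e-06) = 0.1825 Ω
Seg 3: A = π(2.05/2 mm)² = π(1.0250e-03 m)² = 3.301e-06 m²
R_3 = (2.53×10^-8)(32.9)/(3.301e-06) = 0.2522 Ω
R_total = R_1 + R_2 + R_3 = 0.484 Ω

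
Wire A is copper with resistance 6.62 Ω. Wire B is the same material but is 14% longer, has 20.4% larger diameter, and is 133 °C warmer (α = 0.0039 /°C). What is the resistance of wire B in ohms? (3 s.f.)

7.91 Ω

R ∝ ρL/d² with ρ ∝ (1+αΔT), so R_B/R_A = (1 + 14/100) × (1 + 20.4/100)⁻² × (1 + 0.0039×133)
= 1.14 × 0.6898 × 1.519 = 1.194
R_B = 1.194 × 6.62 = 7.91 Ω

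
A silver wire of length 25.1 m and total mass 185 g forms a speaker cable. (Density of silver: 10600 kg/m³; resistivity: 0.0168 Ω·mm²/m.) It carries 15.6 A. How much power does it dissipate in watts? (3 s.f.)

ρ = 0.0168 Ω·mm²/m = 1.68×10^-8 Ω·m
A = m/(density·L) = 0.185/(10600×25.1) = 6.9533e-07 m²
R = ρL/A = (1.68×10^-8)(25.1)/(6.9533e-07) = 0.6064 Ω
P = I²R = (15.6)² × 0.6064 = 148 W

148 W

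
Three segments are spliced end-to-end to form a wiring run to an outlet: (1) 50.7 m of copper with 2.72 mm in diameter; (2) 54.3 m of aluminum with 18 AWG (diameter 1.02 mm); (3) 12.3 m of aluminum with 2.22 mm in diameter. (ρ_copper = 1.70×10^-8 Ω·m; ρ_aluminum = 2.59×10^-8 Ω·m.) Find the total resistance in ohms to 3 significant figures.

1.95 Ω

Seg 1: A = π(d/2)² = π(1.3600e-03 m)² = 5.811e-06 m²
R_1 = (1.70×10^-8)(50.7)/(5.811e-06) = 0.1483 Ω
Seg 2: A = π(1.02/2 mm)² = π(5.1000e-04 m)² = 8.171e-07 m²
R_2 = (2.59×10^-8)(54.3)/(8.171e-07) = 1.721 Ω
Seg 3: A = π(d/2)² = π(1.1100e-03 m)² = 3.871e-06 m²
R_3 = (2.59×10^-8)(12.3)/(3.871e-06) = 0.0823 Ω
R_total = R_1 + R_2 + R_3 = 1.95 Ω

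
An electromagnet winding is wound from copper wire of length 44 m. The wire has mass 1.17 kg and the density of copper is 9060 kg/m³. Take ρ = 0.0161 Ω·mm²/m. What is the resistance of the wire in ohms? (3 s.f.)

ρ = 0.0161 Ω·mm²/m = 1.61×10^-8 Ω·m
A = m/(density·L) = 1.17/(9060×44) = 2.9350e-06 m²
R = ρL/A = (1.61×10^-8)(44)/(2.9350e-06) = 0.241 Ω

0.241 Ω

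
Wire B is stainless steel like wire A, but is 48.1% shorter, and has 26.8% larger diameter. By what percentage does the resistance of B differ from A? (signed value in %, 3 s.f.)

R ∝ L/d², so R_B/R_A = (1 − 48.1/100) × (1 + 26.8/100)⁻²
= 0.519 × 0.622 = 0.3228
(R_B − R_A)/R_A = 0.3228 − 1 = -67.7%

-67.7%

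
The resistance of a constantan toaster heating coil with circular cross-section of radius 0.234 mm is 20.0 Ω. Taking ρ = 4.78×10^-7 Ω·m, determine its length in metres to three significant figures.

7.20 m

A = πr² = π(2.3400e-04 m)² = 1.720e-07 m²
L = RA/ρ = (20)(1.720e-07)/(4.78×10^-7) = 7.20 m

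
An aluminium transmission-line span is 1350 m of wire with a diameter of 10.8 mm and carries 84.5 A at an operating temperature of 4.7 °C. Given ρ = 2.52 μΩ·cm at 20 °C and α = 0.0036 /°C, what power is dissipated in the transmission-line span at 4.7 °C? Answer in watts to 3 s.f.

ρ = 2.52 μΩ·cm = 2.52×10^-8 Ω·m
A = π(d/2)² = π(5.4000e-03 m)² = 9.161e-05 m²
R₍20₎ = ρL/A = (2.52×10^-8)(1350)/(9.161e-05) = 0.3714 Ω
R₍4.7₎ = R₍20₎(1 + αΔT) = 0.3714 × (1 + 0.0036×-15.3) = 0.3509 Ω
P = I²R = (84.5)² × 0.3509 = 2510 W

2510 W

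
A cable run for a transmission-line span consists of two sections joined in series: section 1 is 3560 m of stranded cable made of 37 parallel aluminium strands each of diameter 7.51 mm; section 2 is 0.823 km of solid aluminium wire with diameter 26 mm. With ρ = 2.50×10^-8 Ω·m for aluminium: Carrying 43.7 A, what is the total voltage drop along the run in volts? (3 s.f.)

Section 1: A_strand = π(3.7550e-03)² = 4.430e-05 m²; R₁ = ρL/(N·A_s) = (2.50×10^-8)(3560)/(37×4.430e-05) = 0.0543 Ω
Section 2: A = π(d/2)² = π(1.3000e-02 m)² = 5.309e-04 m²
R₂ = (2.50×10^-8)(823)/(5.309e-04) = 0.03875 Ω
R = R₁ + R₂ = 0.09306 Ω
V = IR = 43.7 × 0.09306 = 4.07 V

4.07 V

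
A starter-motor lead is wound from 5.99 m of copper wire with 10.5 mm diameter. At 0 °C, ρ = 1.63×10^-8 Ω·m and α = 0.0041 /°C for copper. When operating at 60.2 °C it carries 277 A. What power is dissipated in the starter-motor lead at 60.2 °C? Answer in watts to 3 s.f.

108 W

A = π(d/2)² = π(5.2500e-03 m)² = 8.659e-05 m²
R₍0₎ = ρL/A = (1.63×10^-8)(5.99)/(8.659e-05) = 0.001128 Ω
R₍60.2₎ = R₍0₎(1 + αΔT) = 0.001128 × (1 + 0.0041×60.2) = 0.001406 Ω
P = I²R = (277)² × 0.001406 = 108 W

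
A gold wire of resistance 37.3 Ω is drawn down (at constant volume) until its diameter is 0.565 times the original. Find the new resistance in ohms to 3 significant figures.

Volume constant ⇒ L' = L/r² with r = 0.565. R' = ρL'/A' = ρ(L/r²)/(πr²d₀²/4) = R/r⁴.
R' = 9.813 × 37.3 = 366 Ω

366 Ω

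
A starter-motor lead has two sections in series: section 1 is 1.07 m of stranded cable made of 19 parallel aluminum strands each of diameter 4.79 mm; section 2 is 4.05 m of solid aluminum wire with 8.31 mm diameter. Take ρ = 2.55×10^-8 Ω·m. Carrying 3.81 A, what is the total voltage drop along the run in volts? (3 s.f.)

Section 1: A_strand = π(2.3950e-03)² = 1.802e-05 m²; R₁ = ρL/(N·A_s) = (2.55×10^-8)(1.07)/(19×1.802e-05) = 7.969×10^-5 Ω
Section 2: A = π(d/2)² = π(4.1550e-03 m)² = 5.424e-05 m²
R₂ = (2.55×10^-8)(4.05)/(5.424e-05) = 0.001904 Ω
R = R₁ + R₂ = 0.001984 Ω
V = IR = 3.81 × 0.001984 = 0.00756 V

0.00756 V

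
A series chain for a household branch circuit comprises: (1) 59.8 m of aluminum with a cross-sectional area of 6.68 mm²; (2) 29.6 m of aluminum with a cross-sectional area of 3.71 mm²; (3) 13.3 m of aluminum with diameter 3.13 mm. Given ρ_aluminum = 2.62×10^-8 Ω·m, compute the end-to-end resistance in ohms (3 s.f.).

Seg 1: A = 6.68 mm² = 6.680e-06 m²
R_1 = (2.62×10^-8)(59.8)/(6.680e-06) = 0.2345 Ω
Seg 2: A = 3.71 mm² = 3.710e-06 m²
R_2 = (2.62×10^-8)(29.6)/(3.710e-06) = 0.209 Ω
Seg 3: A = π(d/2)² = π(1.5650e-03 m)² = 7.694e-06 m²
R_3 = (2.62×10^-8)(13.3)/(7.694e-06) = 0.04529 Ω
R_total = R_1 + R_2 + R_3 = 0.489 Ω

0.489 Ω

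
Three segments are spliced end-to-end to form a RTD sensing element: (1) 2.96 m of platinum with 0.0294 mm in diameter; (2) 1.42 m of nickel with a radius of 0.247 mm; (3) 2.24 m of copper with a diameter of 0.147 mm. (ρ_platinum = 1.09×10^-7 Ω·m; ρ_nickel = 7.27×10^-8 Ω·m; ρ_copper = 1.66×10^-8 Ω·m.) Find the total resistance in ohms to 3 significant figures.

478 Ω

Seg 1: A = π(d/2)² = π(1.4700e-05 m)² = 6.789e-10 m²
R_1 = (1.09×10^-7)(2.96)/(6.789e-10) = 475.3 Ω
Seg 2: A = πr² = π(2.4700e-04 m)² = 1.917e-07 m²
R_2 = (7.27×10^-8)(1.42)/(1.917e-07) = 0.5386 Ω
Seg 3: A = π(d/2)² = π(7.3500e-05 m)² = 1.697e-08 m²
R_3 = (1.66×10^-8)(2.24)/(1.697e-08) = 2.191 Ω
R_total = R_1 + R_2 + R_3 = 478 Ω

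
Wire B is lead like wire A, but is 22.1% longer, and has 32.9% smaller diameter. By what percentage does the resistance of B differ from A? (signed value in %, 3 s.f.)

R ∝ L/d², so R_B/R_A = (1 + 22.1/100) × (1 − 32.9/100)⁻²
= 1.221 × 2.221 = 2.712
(R_B − R_A)/R_A = 2.712 − 1 = 171%

171%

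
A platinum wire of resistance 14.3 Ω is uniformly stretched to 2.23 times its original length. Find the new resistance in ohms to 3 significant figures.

Volume constant ⇒ A' = A/k with k = 2.23. R' = ρ(kL)/(A/k) = k²R.
R' = 4.973 × 14.3 = 71.1 Ω

71.1 Ω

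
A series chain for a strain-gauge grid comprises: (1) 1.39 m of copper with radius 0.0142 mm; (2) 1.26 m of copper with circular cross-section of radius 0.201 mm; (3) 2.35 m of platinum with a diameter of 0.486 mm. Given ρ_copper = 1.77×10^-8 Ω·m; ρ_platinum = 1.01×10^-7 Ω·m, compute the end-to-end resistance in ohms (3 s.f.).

40.3 Ω

Seg 1: A = πr² = π(1.4200e-05 m)² = 6.335e-10 m²
R_1 = (1.77×10^-8)(1.39)/(6.335e-10) = 38.84 Ω
Seg 2: A = πr² = π(2.0100e-04 m)² = 1.269e-07 m²
R_2 = (1.77×10^-8)(1.26)/(1.269e-07) = 0.1757 Ω
Seg 3: A = π(d/2)² = π(2.4300e-04 m)² = 1.855e-07 m²
R_3 = (1.01×10^-7)(2.35)/(1.855e-07) = 1.279 Ω
R_total = R_1 + R_2 + R_3 = 40.3 Ω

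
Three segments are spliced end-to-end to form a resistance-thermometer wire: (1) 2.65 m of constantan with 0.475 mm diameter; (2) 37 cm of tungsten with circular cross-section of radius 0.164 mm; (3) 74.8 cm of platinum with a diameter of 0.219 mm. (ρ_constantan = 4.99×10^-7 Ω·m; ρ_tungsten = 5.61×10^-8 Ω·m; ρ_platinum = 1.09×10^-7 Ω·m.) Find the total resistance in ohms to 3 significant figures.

Seg 1: A = π(d/2)² = π(2.3750e-04 m)² = 1.772e-07 m²
R_1 = (4.99×10^-7)(2.65)/(1.772e-07) = 7.462 Ω
Seg 2: A = πr² = π(1.6400e-04 m)² = 8.450e-08 m²
R_2 = (5.61×10^-8)(0.37)/(8.450e-08) = 0.2457 Ω
Seg 3: A = π(d/2)² = π(1.0950e-04 m)² = 3.767e-08 m²
R_3 = (1.09×10^-7)(0.748)/(3.767e-08) = 2.164 Ω
R_total = R_1 + R_2 + R_3 = 9.87 Ω

9.87 Ω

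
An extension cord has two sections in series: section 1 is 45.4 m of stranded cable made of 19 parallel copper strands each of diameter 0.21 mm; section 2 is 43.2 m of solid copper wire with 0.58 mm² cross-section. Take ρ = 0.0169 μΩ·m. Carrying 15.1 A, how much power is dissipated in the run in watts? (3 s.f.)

553 W

ρ = 0.0169 μΩ·m = 1.69×10^-8 Ω·m
Section 1: A_strand = π(1.0500e-04)² = 3.464e-08 m²; R₁ = ρL/(N·A_s) = (1.69×10^-8)(45.4)/(19×3.464e-08) = 1.166 Ω
Section 2: A = 0.58 mm² = 5.800e-07 m²
R₂ = (1.69×10^-8)(43.2)/(5.800e-07) = 1.259 Ω
R = R₁ + R₂ = 2.425 Ω
P = I²R = (15.1)² × 2.425 = 553 W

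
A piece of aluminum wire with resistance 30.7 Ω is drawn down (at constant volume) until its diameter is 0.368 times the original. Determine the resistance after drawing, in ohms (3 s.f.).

Volume constant ⇒ L' = L/r² with r = 0.368. R' = ρL'/A' = ρ(L/r²)/(πr²d₀²/4) = R/r⁴.
R' = 54.53 × 30.7 = 1670 Ω

1670 Ω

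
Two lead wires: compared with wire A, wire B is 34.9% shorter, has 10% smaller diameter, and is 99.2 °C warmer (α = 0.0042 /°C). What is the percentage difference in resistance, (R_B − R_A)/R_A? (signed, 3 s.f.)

13.9%

R ∝ ρL/d² with ρ ∝ (1+αΔT), so R_B/R_A = (1 − 34.9/100) × (1 − 10/100)⁻² × (1 + 0.0042×99.2)
= 0.651 × 1.235 × 1.417 = 1.139
(R_B − R_A)/R_A = 1.139 − 1 = 13.9%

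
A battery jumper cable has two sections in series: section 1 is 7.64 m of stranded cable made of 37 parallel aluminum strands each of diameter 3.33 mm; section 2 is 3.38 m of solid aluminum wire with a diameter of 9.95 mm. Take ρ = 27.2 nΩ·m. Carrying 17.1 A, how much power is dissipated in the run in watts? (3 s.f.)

0.534 W

ρ = 27.2 nΩ·m = 2.72×10^-8 Ω·m
Section 1: A_strand = π(1.6650e-03)² = 8.709e-06 m²; R₁ = ρL/(N·A_s) = (2.72×10^-8)(7.64)/(37×8.709e-06) = 6.449×10^-4 Ω
Section 2: A = π(d/2)² = π(4.9750e-03 m)² = 7.776e-05 m²
R₂ = (2.72×10^-8)(3.38)/(7.776e-05) = 0.001182 Ω
R = R₁ + R₂ = 0.001827 Ω
P = I²R = (17.1)² × 0.001827 = 0.534 W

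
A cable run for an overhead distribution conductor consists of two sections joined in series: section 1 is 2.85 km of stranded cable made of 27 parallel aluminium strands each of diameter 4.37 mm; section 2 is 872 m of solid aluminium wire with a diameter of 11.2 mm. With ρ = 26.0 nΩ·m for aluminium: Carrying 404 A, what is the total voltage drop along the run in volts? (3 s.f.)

167 V

ρ = 26.0 nΩ·m = 2.60×10^-8 Ω·m
Section 1: A_strand = π(2.1850e-03)² = 1.500e-05 m²; R₁ = ρL/(N·A_s) = (2.60×10^-8)(2850)/(27×1.500e-05) = 0.183 Ω
Section 2: A = π(d/2)² = π(5.6000e-03 m)² = 9.852e-05 m²
R₂ = (2.60×10^-8)(872)/(9.852e-05) = 0.2301 Ω
R = R₁ + R₂ = 0.4131 Ω
V = IR = 404 × 0.4131 = 167 V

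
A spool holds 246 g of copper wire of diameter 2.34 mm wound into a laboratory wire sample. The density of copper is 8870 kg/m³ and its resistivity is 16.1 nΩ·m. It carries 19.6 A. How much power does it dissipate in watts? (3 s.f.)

ρ = 16.1 nΩ·m = 1.61×10^-8 Ω·m
A = π(d/2)² = π(1.1700e-03 m)² = 4.3005e-06 m²
L = m/(density·A) = 0.246/(8870×4.3005e-06) = 6.449 m
R = ρL/A = (1.61×10^-8)(6.449)/(4.3005e-06) = 0.02414 Ω
P = I²R = (19.6)² × 0.02414 = 9.27 W

9.27 W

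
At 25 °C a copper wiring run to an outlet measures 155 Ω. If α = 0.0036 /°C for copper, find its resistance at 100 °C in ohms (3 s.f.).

197 Ω

ΔT = 100 − 25 = 75 °C
R = R₀(1 + αΔT) = 155 × (1 + 0.0036×75) = 155 × 1.27 = 197 Ω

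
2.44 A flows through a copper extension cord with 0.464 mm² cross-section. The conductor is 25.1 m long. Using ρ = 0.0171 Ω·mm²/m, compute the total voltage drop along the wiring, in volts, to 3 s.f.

ρ = 0.0171 Ω·mm²/m = 1.71×10^-8 Ω·m
A = 0.464 mm² = 4.640e-07 m²
R = ρL/A = (1.71×10^-8)(25.1)/(4.640e-07) = 0.925 Ω
V = IR = 2.44 × 0.925 = 2.26 V

2.26 V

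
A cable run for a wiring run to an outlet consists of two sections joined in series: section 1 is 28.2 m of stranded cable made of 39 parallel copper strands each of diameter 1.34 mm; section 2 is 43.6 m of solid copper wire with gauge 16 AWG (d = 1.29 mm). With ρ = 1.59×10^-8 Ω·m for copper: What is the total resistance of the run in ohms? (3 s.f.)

Section 1: A_strand = π(6.7000e-04)² = 1.410e-06 m²; R₁ = ρL/(N·A_s) = (1.59×10^-8)(28.2)/(39×1.410e-06) = 0.008152 Ω
Section 2: A = π(1.29/2 mm)² = π(6.4500e-04 m)² = 1.307e-06 m²
R₂ = (1.59×10^-8)(43.6)/(1.307e-06) = 0.5304 Ω
R = R₁ + R₂ = 0.539 Ω

0.539 Ω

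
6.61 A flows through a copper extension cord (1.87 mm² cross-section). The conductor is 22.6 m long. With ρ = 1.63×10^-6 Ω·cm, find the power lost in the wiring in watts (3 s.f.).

ρ = 1.63×10^-6 Ω·cm = 1.63×10^-8 Ω·m
A = 1.87 mm² = 1.870e-06 m²
R = ρL/A = (1.63×10^-8)(22.6)/(1.870e-06) = 0.197 Ω
P = I²R = (6.61)² × 0.197 = 8.61 W

8.61 W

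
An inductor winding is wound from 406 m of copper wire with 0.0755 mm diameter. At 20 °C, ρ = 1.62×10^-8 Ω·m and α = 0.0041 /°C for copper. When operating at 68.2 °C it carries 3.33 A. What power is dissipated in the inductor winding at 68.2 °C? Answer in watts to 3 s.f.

A = π(d/2)² = π(3.7750e-05 m)² = 4.477e-09 m²
R₍20₎ = ρL/A = (1.62×10^-8)(406)/(4.477e-09) = 1469 Ω
R₍68.2₎ = R₍20₎(1 + αΔT) = 1469 × (1 + 0.0041×48.2) = 1759 Ω
P = I²R = (3.33)² × 1759 = 19500 W

19500 W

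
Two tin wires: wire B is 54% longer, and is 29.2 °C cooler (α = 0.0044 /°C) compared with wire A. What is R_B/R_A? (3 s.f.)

R ∝ ρL/d² with ρ ∝ (1+αΔT), so R_B/R_A = (1 + 54/100) × (1 − 0.0044×29.2)
= 1.54 × 0.8715 = 1.34

1.34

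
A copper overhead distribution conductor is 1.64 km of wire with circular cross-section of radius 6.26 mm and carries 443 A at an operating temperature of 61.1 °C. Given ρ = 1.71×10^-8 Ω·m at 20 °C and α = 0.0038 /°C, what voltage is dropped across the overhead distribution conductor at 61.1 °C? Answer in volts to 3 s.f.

A = πr² = π(6.2600e-03 m)² = 1.231e-04 m²
R₍20₎ = ρL/A = (1.71×10^-8)(1640)/(1.231e-04) = 0.2278 Ω
R₍61.1₎ = R₍20₎(1 + αΔT) = 0.2278 × (1 + 0.0038×41.1) = 0.2634 Ω
V = IR = 443 × 0.2634 = 117 V

117 V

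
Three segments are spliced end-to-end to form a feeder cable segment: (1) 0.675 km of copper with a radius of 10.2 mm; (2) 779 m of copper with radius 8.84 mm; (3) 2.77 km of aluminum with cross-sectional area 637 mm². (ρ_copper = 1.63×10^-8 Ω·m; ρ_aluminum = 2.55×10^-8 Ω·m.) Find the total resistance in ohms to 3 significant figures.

Seg 1: A = πr² = π(1.0200e-02 m)² = 3.269e-04 m²
R_1 = (1.63×10^-8)(675)/(3.269e-04) = 0.03366 Ω
Seg 2: A = πr² = π(8.8400e-03 m)² = 2.455e-04 m²
R_2 = (1.63×10^-8)(779)/(2.455e-04) = 0.05172 Ω
Seg 3: A = 637 mm² = 6.370e-04 m²
R_3 = (2.55×10^-8)(2770)/(6.370e-04) = 0.1109 Ω
R_total = R_1 + R_2 + R_3 = 0.196 Ω

0.196 Ω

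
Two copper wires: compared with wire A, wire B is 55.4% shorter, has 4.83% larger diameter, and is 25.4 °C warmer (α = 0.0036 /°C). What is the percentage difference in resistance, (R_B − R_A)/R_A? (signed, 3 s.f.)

R ∝ ρL/d² with ρ ∝ (1+αΔT), so R_B/R_A = (1 − 55.4/100) × (1 + 4.83/100)⁻² × (1 + 0.0036×25.4)
= 0.446 × 0.91 × 1.091 = 0.443
(R_B − R_A)/R_A = 0.443 − 1 = -55.7%

-55.7%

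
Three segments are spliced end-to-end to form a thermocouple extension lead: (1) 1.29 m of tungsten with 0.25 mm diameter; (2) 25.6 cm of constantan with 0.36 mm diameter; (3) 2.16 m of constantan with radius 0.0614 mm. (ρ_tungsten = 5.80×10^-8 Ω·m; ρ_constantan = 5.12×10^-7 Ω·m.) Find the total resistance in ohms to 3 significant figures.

96.2 Ω

Seg 1: A = π(d/2)² = π(1.2500e-04 m)² = 4.909e-08 m²
R_1 = (5.80×10^-8)(1.29)/(4.909e-08) = 1.524 Ω
Seg 2: A = π(d/2)² = π(1.8000e-04 m)² = 1.018e-07 m²
R_2 = (5.12×10^-7)(0.256)/(1.018e-07) = 1.288 Ω
Seg 3: A = πr² = π(6.1400e-05 m)² = 1.184e-08 m²
R_3 = (5.12×10^-7)(2.16)/(1.184e-08) = 93.38 Ω
R_total = R_1 + R_2 + R_3 = 96.2 Ω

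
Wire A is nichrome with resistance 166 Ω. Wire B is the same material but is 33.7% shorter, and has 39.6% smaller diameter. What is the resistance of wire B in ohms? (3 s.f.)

302 Ω

R ∝ L/d², so R_B/R_A = (1 − 33.7/100) × (1 − 39.6/100)⁻²
= 0.663 × 2.741 = 1.817
R_B = 1.817 × 166 = 302 Ω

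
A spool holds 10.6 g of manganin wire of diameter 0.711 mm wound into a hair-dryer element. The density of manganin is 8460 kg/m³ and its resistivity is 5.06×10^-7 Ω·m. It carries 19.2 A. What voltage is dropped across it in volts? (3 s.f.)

77.2 V

A = π(d/2)² = π(3.5550e-04 m)² = 3.9704e-07 m²
L = m/(density·A) = 0.0106/(8460×3.9704e-07) = 3.156 m
R = ρL/A = (5.06×10^-7)(3.156)/(3.9704e-07) = 4.022 Ω
V = IR = 19.2 × 4.022 = 77.2 V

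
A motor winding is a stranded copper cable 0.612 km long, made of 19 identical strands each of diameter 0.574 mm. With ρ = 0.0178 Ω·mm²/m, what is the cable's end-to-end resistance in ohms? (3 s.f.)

2.22 Ω

ρ = 0.0178 Ω·mm²/m = 1.78×10^-8 Ω·m
A_strand = π(2.8700e-04 m)² = 2.588e-07 m²
R_strand = ρL/A = (1.78×10^-8)(612)/(2.588e-07) = 42.1 Ω
R_total = R_strand/N = 42.1/19 = 2.22 Ω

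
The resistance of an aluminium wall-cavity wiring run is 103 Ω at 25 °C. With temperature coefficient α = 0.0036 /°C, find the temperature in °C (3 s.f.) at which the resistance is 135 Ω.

R = R₀(1 + α(T − T₀)) ⇒ T = T₀ + (R/R₀ − 1)/α
T = 25 + (135/103 − 1)/0.0036 = 25 + (0.3107)/0.0036 = 111 °C

111 °C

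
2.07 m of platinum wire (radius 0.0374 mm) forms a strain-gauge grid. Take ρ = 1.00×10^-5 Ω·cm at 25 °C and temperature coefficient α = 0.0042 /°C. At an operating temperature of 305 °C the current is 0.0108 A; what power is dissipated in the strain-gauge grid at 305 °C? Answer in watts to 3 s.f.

ρ = 1.00×10^-5 Ω·cm = 1.00×10^-7 Ω·m
A = πr² = π(3.7400e-05 m)² = 4.394e-09 m²
R₍25₎ = ρL/A = (1.00×10^-7)(2.07)/(4.394e-09) = 47.11 Ω
R₍305₎ = R₍25₎(1 + αΔT) = 47.11 × (1 + 0.0042×280) = 102.5 Ω
P = I²R = (0.0108)² × 102.5 = 0.0120 W

0.0120 W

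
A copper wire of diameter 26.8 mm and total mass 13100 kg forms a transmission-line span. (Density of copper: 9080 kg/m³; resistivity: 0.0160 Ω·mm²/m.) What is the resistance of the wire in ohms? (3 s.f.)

0.0725 Ω

ρ = 0.0160 Ω·mm²/m = 1.60×10^-8 Ω·m
A = π(d/2)² = π(1.3400e-02 m)² = 5.6410e-04 m²
L = m/(density·A) = 13100/(9080×5.6410e-04) = 2558 m
R = ρL/A = (1.60×10^-8)(2558)/(5.6410e-04) = 0.0725 Ω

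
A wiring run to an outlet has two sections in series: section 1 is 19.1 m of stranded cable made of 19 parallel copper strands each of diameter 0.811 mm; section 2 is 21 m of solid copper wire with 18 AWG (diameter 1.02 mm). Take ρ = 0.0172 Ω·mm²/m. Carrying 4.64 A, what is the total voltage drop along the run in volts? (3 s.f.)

ρ = 0.0172 Ω·mm²/m = 1.72×10^-8 Ω·m
Section 1: A_strand = π(4.0550e-04)² = 5.166e-07 m²; R₁ = ρL/(N·A_s) = (1.72×10^-8)(19.1)/(19×5.166e-07) = 0.03347 Ω
Section 2: A = π(1.02/2 mm)² = π(5.1000e-04 m)² = 8.171e-07 m²
R₂ = (1.72×10^-8)(21)/(8.171e-07) = 0.442 Ω
R = R₁ + R₂ = 0.4755 Ω
V = IR = 4.64 × 0.4755 = 2.21 V

2.21 V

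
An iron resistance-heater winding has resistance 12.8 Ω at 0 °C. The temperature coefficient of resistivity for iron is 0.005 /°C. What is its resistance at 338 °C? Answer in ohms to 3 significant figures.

34.4 Ω

ΔT = 338 − 0 = 338 °C
R = R₀(1 + αΔT) = 12.8 × (1 + 0.005×338) = 12.8 × 2.69 = 34.4 Ω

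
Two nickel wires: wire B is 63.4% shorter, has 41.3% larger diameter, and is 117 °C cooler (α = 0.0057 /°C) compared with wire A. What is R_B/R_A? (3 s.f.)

R ∝ ρL/d² with ρ ∝ (1+αΔT), so R_B/R_A = (1 − 63.4/100) × (1 + 41.3/100)⁻² × (1 − 0.0057×117)
= 0.366 × 0.5009 × 0.3331 = 0.0611

0.0611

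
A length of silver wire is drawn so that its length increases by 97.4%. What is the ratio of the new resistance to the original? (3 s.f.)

3.90

k = 1 + 97.4/100 = 1.974; volume constant ⇒ A' = A/k, so R' = k²R.
Factor = 3.90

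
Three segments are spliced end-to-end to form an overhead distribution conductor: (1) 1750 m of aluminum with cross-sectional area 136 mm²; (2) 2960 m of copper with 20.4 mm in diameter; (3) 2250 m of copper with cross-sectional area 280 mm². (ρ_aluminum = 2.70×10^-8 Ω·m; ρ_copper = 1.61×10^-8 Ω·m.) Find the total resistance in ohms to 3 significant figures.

0.623 Ω

Seg 1: A = 136 mm² = 1.360e-04 m²
R_1 = (2.70×10^-8)(1750)/(1.360e-04) = 0.3474 Ω
Seg 2: A = π(d/2)² = π(1.0200e-02 m)² = 3.269e-04 m²
R_2 = (1.61×10^-8)(2960)/(3.269e-04) = 0.1458 Ω
Seg 3: A = 280 mm² = 2.800e-04 m²
R_3 = (1.61×10^-8)(2250)/(2.800e-04) = 0.1294 Ω
R_total = R_1 + R_2 + R_3 = 0.623 Ω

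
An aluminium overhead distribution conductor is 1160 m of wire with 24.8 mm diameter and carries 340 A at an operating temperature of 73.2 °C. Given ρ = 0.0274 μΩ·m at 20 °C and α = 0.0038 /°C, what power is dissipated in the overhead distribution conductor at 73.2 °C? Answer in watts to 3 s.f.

9140 W

ρ = 0.0274 μΩ·m = 2.74×10^-8 Ω·m
A = π(d/2)² = π(1.2400e-02 m)² = 4.831e-04 m²
R₍20₎ = ρL/A = (2.74×10^-8)(1160)/(4.831e-04) = 0.0658 Ω
R₍73.2₎ = R₍20₎(1 + αΔT) = 0.0658 × (1 + 0.0038×53.2) = 0.0791 Ω
P = I²R = (340)² × 0.0791 = 9140 W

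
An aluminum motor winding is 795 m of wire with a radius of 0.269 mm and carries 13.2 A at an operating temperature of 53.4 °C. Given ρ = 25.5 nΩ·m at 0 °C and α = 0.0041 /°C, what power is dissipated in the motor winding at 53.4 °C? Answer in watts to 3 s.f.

ρ = 25.5 nΩ·m = 2.55×10^-8 Ω·m
A = πr² = π(2.6900e-04 m)² = 2.273e-07 m²
R₍0₎ = ρL/A = (2.55×10^-8)(795)/(2.273e-07) = 89.18 Ω
R₍53.4₎ = R₍0₎(1 + αΔT) = 89.18 × (1 + 0.0041×53.4) = 108.7 Ω
P = I²R = (13.2)² × 108.7 = 18900 W

18900 W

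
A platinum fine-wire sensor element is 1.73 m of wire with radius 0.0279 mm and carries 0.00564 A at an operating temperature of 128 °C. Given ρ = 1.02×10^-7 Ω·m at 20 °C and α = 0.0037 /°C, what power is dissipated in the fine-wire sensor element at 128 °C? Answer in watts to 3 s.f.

A = πr² = π(2.7900e-05 m)² = 2.445e-09 m²
R₍20₎ = ρL/A = (1.02×10^-7)(1.73)/(2.445e-09) = 72.16 Ω
R₍128₎ = R₍20₎(1 + αΔT) = 72.16 × (1 + 0.0037×108) = 101 Ω
P = I²R = (0.00564)² × 101 = 0.00321 W

0.00321 W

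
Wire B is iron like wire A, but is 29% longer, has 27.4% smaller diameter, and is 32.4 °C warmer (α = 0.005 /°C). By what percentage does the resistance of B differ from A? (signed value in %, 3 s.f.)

R ∝ ρL/d² with ρ ∝ (1+αΔT), so R_B/R_A = (1 + 29/100) × (1 − 27.4/100)⁻² × (1 + 0.005×32.4)
= 1.29 × 1.897 × 1.162 = 2.844
(R_B − R_A)/R_A = 2.844 − 1 = 184%

184%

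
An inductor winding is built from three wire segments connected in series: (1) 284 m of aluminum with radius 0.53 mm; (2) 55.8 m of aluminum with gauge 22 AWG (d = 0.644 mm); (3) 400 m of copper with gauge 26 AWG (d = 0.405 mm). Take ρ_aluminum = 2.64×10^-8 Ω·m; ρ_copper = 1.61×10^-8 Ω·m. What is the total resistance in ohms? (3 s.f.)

Seg 1: A = πr² = π(5.3000e-04 m)² = 8.825e-07 m²
R_1 = (2.64×10^-8)(284)/(8.825e-07) = 8.496 Ω
Seg 2: A = π(0.644/2 mm)² = π(3.2200e-04 m)² = 3.257e-07 m²
R_2 = (2.64×10^-8)(55.8)/(3.257e-07) = 4.522 Ω
Seg 3: A = π(0.405/2 mm)² = π(2.0250e-04 m)² = 1.288e-07 m²
R_3 = (1.61×10^-8)(400)/(1.288e-07) = 49.99 Ω
R_total = R_1 + R_2 + R_3 = 63.0 Ω

63.0 Ω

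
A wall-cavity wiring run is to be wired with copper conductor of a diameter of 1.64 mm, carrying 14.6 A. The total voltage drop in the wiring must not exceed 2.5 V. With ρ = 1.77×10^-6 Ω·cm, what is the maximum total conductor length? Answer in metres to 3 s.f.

20.4 m

ρ = 1.77×10^-6 Ω·cm = 1.77×10^-8 Ω·m
A = π(d/2)² = π(8.2000e-04 m)² = 2.112e-06 m²
L_max = V_max·A/(1·ρI) = (2.5)(2.112e-06)/(1.77×10^-8×14.6) = 20.4 m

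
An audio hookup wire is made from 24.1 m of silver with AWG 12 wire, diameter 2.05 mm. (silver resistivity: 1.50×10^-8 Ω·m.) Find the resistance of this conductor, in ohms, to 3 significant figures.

A = π(2.05/2 mm)² = π(1.0250e-03 m)² = 3.301e-06 m²
R = ρL/A = (1.50×10^-8)(24.1 m)/(3.301e-06 m²) = 0.110 Ω

0.110 Ω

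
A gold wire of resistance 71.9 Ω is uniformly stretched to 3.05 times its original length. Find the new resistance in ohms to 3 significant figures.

669 Ω

Volume constant ⇒ A' = A/k with k = 3.05. R' = ρ(kL)/(A/k) = k²R.
R' = 9.302 × 71.9 = 669 Ω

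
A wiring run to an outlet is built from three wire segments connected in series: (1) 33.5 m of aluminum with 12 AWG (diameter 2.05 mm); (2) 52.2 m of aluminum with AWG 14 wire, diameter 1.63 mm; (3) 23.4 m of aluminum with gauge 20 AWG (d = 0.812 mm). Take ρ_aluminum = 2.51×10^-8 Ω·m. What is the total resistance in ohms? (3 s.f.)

2.02 Ω

Seg 1: A = π(2.05/2 mm)² = π(1.0250e-03 m)² = 3.301e-06 m²
R_1 = (2.51×10^-8)(33.5)/(3.301e-06) = 0.2548 Ω
Seg 2: A = π(1.63/2 mm)² = π(8.1500e-04 m)² = 2.087e-06 m²
R_2 = (2.51×10^-8)(52.2)/(2.087e-06) = 0.6279 Ω
Seg 3: A = π(0.812/2 mm)² = π(4.0600e-04 m)² = 5.178e-07 m²
R_3 = (2.51×10^-8)(23.4)/(5.178e-07) = 1.134 Ω
R_total = R_1 + R_2 + R_3 = 2.02 Ω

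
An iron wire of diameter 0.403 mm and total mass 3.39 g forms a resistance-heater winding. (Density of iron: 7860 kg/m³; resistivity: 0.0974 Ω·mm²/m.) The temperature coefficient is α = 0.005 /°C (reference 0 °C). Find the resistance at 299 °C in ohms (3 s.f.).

6.44 Ω

ρ = 0.0974 Ω·mm²/m = 9.74×10^-8 Ω·m
A = π(d/2)² = π(2.0150e-04 m)² = 1.2756e-07 m²
L = m/(density·A) = 0.00339/(7860×1.2756e-07) = 3.381 m
R = ρL/A = (9.74×10^-8)(3.381)/(1.2756e-07) = 2.582 Ω
R(299 °C) = 2.582 × (1 + 0.005×299) = 6.44 Ω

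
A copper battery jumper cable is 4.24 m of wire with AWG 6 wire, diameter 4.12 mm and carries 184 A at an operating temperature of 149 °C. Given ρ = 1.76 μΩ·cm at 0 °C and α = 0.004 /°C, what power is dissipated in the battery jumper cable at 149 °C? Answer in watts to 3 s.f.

302 W

ρ = 1.76 μΩ·cm = 1.76×10^-8 Ω·m
A = π(4.12/2 mm)² = π(2.0600e-03 m)² = 1.333e-05 m²
R₍0₎ = ρL/A = (1.76×10^-8)(4.24)/(1.333e-05) = 0.005598 Ω
R₍149₎ = R₍0₎(1 + αΔT) = 0.005598 × (1 + 0.004×149) = 0.008934 Ω
P = I²R = (184)² × 0.008934 = 302 W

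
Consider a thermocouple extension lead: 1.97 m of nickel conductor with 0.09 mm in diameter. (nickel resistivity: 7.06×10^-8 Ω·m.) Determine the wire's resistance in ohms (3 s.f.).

21.9 Ω

A = π(d/2)² = π(4.5000e-05 m)² = 6.362e-09 m²
R = ρL/A = (7.06×10^-8)(1.97 m)/(6.362e-09 m²) = 21.9 Ω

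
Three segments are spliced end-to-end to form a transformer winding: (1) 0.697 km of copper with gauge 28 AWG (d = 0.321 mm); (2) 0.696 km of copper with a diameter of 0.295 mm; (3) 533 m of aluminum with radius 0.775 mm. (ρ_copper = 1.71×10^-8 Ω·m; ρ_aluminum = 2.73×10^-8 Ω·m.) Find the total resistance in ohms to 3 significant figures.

Seg 1: A = π(0.321/2 mm)² = π(1.6050e-04 m)² = 8.093e-08 m²
R_1 = (1.71×10^-8)(697)/(8.093e-08) = 147.3 Ω
Seg 2: A = π(d/2)² = π(1.4750e-04 m)² = 6.835e-08 m²
R_2 = (1.71×10^-8)(696)/(6.835e-08) = 174.1 Ω
Seg 3: A = πr² = π(7.7500e-04 m)² = 1.887e-06 m²
R_3 = (2.73×10^-8)(533)/(1.887e-06) = 7.711 Ω
R_total = R_1 + R_2 + R_3 = 329 Ω

329 Ω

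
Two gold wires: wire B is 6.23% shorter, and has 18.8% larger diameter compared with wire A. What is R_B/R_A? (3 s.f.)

0.664

R ∝ L/d², so R_B/R_A = (1 − 6.23/100) × (1 + 18.8/100)⁻²
= 0.9377 × 0.7085 = 0.664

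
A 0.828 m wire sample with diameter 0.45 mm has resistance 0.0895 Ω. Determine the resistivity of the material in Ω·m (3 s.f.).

1.72×10^-8 Ω·m

A = π(d/2)² = π(2.2500e-04 m)² = 1.590e-07 m²
ρ = RA/L = (0.0895)(1.590e-07)/(0.828) = 1.72×10^-8 Ω·m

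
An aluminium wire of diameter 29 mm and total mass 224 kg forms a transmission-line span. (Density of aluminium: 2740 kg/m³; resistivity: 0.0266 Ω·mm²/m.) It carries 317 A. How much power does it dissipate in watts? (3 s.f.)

ρ = 0.0266 Ω·mm²/m = 2.66×10^-8 Ω·m
A = π(d/2)² = π(1.4500e-02 m)² = 6.6052e-04 m²
L = m/(density·A) = 224/(2740×6.6052e-04) = 123.8 m
R = ρL/A = (2.66×10^-8)(123.8)/(6.6052e-04) = 0.004984 Ω
P = I²R = (317)² × 0.004984 = 501 W

501 W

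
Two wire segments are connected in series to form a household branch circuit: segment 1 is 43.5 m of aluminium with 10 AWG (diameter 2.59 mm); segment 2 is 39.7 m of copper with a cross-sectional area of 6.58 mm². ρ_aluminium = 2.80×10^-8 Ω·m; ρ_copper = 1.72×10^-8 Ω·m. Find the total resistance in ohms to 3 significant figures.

Segment 1: A = π(2.59/2 mm)² = π(1.2950e-03 m)² = 5.269e-06 m²
R₁ = ρL/A = (2.80×10^-8)(43.5)/(5.269e-06) = 0.2312 Ω
Segment 2: A = 6.58 mm² = 6.580e-06 m²
R₂ = (1.72×10^-8)(39.7)/(6.580e-06) = 0.1038 Ω
R = R₁ + R₂ = 0.335 Ω

0.335 Ω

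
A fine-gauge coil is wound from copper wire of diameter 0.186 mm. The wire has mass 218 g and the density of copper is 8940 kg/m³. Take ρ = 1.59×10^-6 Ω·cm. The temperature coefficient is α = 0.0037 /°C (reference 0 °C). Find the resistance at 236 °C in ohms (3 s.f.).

ρ = 1.59×10^-6 Ω·cm = 1.59×10^-8 Ω·m
A = π(d/2)² = π(9.3000e-05 m)² = 2.7172e-08 m²
L = m/(density·A) = 0.218/(8940×2.7172e-08) = 897.4 m
R = ρL/A = (1.59×10^-8)(897.4)/(2.7172e-08) = 525.2 Ω
R(236 °C) = 525.2 × (1 + 0.0037×236) = 984 Ω

984 Ω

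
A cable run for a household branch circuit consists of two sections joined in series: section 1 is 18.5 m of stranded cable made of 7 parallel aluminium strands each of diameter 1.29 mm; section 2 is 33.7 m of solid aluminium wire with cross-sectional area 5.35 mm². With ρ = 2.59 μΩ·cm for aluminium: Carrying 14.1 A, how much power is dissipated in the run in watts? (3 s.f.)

42.8 W

ρ = 2.59 μΩ·cm = 2.59×10^-8 Ω·m
Section 1: A_strand = π(6.4500e-04)² = 1.307e-06 m²; R₁ = ρL/(N·A_s) = (2.59×10^-8)(18.5)/(7×1.307e-06) = 0.05237 Ω
Section 2: A = 5.35 mm² = 5.350e-06 m²
R₂ = (2.59×10^-8)(33.7)/(5.350e-06) = 0.1631 Ω
R = R₁ + R₂ = 0.2155 Ω
P = I²R = (14.1)² × 0.2155 = 42.8 W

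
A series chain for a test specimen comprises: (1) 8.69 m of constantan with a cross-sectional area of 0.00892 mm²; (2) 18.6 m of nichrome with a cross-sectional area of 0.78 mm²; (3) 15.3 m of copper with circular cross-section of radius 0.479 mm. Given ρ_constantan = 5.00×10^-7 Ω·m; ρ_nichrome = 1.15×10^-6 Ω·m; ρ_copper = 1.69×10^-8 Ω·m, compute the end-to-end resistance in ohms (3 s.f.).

515 Ω

Seg 1: A = 0.00892 mm² = 8.920e-09 m²
R_1 = (5.00×10^-7)(8.69)/(8.920e-09) = 487.1 Ω
Seg 2: A = 0.78 mm² = 7.800e-07 m²
R_2 = (1.15×10^-6)(18.6)/(7.800e-07) = 27.42 Ω
Seg 3: A = πr² = π(4.7900e-04 m)² = 7.208e-07 m²
R_3 = (1.69×10^-8)(15.3)/(7.208e-07) = 0.3587 Ω
R_total = R_1 + R_2 + R_3 = 515 Ω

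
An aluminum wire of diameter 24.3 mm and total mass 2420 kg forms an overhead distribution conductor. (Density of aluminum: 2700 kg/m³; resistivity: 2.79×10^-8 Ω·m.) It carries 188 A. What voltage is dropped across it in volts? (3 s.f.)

A = π(d/2)² = π(1.2150e-02 m)² = 4.6377e-04 m²
L = m/(density·A) = 2420/(2700×4.6377e-04) = 1933 m
R = ρL/A = (2.79×10^-8)(1933)/(4.6377e-04) = 0.1163 Ω
V = IR = 188 × 0.1163 = 21.9 V

21.9 V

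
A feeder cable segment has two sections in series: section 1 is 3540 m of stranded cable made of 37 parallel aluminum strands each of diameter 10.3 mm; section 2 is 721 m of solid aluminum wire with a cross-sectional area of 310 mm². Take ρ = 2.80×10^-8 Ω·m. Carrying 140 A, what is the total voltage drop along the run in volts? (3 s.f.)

13.6 V

Section 1: A_strand = π(5.1500e-03)² = 8.332e-05 m²; R₁ = ρL/(N·A_s) = (2.80×10^-8)(3540)/(37×8.332e-05) = 0.03215 Ω
Section 2: A = 310 mm² = 3.100e-04 m²
R₂ = (2.80×10^-8)(721)/(3.100e-04) = 0.06512 Ω
R = R₁ + R₂ = 0.09727 Ω
V = IR = 140 × 0.09727 = 13.6 V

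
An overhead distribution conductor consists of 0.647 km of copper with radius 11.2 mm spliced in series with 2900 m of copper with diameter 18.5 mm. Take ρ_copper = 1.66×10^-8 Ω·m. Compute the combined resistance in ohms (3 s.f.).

Segment 1: A = πr² = π(1.1200e-02 m)² = 3.941e-04 m²
R₁ = ρL/A = (1.66×10^-8)(647)/(3.941e-04) = 0.02725 Ω
Segment 2: A = π(d/2)² = π(9.2500e-03 m)² = 2.688e-04 m²
R₂ = (1.66×10^-8)(2900)/(2.688e-04) = 0.1791 Ω
R = R₁ + R₂ = 0.206 Ω

0.206 Ω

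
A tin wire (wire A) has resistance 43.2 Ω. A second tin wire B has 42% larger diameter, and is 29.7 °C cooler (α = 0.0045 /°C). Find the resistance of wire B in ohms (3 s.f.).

18.6 Ω

R ∝ ρL/d² with ρ ∝ (1+αΔT), so R_B/R_A = (1 + 42/100)⁻² × (1 − 0.0045×29.7)
= 0.4959 × 0.8663 = 0.4296
R_B = 0.4296 × 43.2 = 18.6 Ω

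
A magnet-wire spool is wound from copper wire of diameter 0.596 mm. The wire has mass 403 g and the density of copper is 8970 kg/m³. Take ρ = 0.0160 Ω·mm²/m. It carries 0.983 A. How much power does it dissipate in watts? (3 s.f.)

8.92 W

ρ = 0.0160 Ω·mm²/m = 1.60×10^-8 Ω·m
A = π(d/2)² = π(2.9800e-04 m)² = 2.7899e-07 m²
L = m/(density·A) = 0.403/(8970×2.7899e-07) = 161 m
R = ρL/A = (1.60×10^-8)(161)/(2.7899e-07) = 9.236 Ω
P = I²R = (0.983)² × 9.236 = 8.92 W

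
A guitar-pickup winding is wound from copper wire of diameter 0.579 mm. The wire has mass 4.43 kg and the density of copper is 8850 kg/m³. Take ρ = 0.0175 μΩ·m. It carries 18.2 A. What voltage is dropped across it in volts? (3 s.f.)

2300 V

ρ = 0.0175 μΩ·m = 1.75×10^-8 Ω·m
A = π(d/2)² = π(2.8950e-04 m)² = 2.6330e-07 m²
L = m/(density·A) = 4.43/(8850×2.6330e-07) = 1901 m
R = ρL/A = (1.75×10^-8)(1901)/(2.6330e-07) = 126.4 Ω
V = IR = 18.2 × 126.4 = 2300 V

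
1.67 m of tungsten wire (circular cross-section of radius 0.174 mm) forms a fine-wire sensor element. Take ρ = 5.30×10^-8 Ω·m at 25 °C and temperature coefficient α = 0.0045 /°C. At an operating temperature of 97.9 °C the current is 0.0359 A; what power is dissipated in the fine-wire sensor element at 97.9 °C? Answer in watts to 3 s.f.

0.00159 W

A = πr² = π(1.7400e-04 m)² = 9.511e-08 m²
R₍25₎ = ρL/A = (5.30×10^-8)(1.67)/(9.511e-08) = 0.9306 Ω
R₍97.9₎ = R₍25₎(1 + αΔT) = 0.9306 × (1 + 0.0045×72.9) = 1.236 Ω
P = I²R = (0.0359)² × 1.236 = 0.00159 W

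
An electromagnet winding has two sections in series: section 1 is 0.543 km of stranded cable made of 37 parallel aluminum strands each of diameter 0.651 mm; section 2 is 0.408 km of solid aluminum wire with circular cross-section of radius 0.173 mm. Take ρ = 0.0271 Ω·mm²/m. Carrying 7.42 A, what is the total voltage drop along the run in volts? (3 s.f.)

881 V

ρ = 0.0271 Ω·mm²/m = 2.71×10^-8 Ω·m
Section 1: A_strand = π(3.2550e-04)² = 3.329e-07 m²; R₁ = ρL/(N·A_s) = (2.71×10^-8)(543)/(37×3.329e-07) = 1.195 Ω
Section 2: A = πr² = π(1.7300e-04 m)² = 9.402e-08 m²
R₂ = (2.71×10^-8)(408)/(9.402e-08) = 117.6 Ω
R = R₁ + R₂ = 118.8 Ω
V = IR = 7.42 × 118.8 = 881 V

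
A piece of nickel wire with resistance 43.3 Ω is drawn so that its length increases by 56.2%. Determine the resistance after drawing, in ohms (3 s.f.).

106 Ω

k = 1 + 56.2/100 = 1.562; volume constant ⇒ A' = A/k, so R' = k²R.
R' = 2.44 × 43.3 = 106 Ω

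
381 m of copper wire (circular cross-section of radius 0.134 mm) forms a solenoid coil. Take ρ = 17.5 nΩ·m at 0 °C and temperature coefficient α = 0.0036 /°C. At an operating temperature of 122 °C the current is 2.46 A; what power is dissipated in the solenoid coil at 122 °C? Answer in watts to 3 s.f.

ρ = 17.5 nΩ·m = 1.75×10^-8 Ω·m
A = πr² = π(1.3400e-04 m)² = 5.641e-08 m²
R₍0₎ = ρL/A = (1.75×10^-8)(381)/(5.641e-08) = 118.2 Ω
R₍122₎ = R₍0₎(1 + αΔT) = 118.2 × (1 + 0.0036×122) = 170.1 Ω
P = I²R = (2.46)² × 170.1 = 1030 W

1030 W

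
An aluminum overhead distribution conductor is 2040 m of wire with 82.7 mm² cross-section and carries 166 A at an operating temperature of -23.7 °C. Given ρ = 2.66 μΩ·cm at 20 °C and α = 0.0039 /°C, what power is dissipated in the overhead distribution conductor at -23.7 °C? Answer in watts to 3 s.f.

ρ = 2.66 μΩ·cm = 2.66×10^-8 Ω·m
A = 82.7 mm² = 8.270e-05 m²
R₍20₎ = ρL/A = (2.66×10^-8)(2040)/(8.270e-05) = 0.6562 Ω
R₍-23.7₎ = R₍20₎(1 + αΔT) = 0.6562 × (1 + 0.0039×-43.7) = 0.5443 Ω
P = I²R = (166)² × 0.5443 = 15000 W

15000 W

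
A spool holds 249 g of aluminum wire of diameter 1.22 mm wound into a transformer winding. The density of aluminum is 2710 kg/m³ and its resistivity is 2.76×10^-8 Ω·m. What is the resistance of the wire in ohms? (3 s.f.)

A = π(d/2)² = π(6.1000e-04 m)² = 1.1690e-06 m²
L = m/(density·A) = 0.249/(2710×1.1690e-06) = 78.6 m
R = ρL/A = (2.76×10^-8)(78.6)/(1.1690e-06) = 1.86 Ω

1.86 Ω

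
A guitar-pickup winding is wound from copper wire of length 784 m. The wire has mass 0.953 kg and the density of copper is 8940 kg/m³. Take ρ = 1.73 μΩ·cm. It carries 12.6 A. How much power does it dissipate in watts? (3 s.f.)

ρ = 1.73 μΩ·cm = 1.73×10^-8 Ω·m
A = m/(density·L) = 0.953/(8940×784) = 1.3597e-07 m²
R = ρL/A = (1.73×10^-8)(784)/(1.3597e-07) = 99.75 Ω
P = I²R = (12.6)² × 99.75 = 15800 W

15800 W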